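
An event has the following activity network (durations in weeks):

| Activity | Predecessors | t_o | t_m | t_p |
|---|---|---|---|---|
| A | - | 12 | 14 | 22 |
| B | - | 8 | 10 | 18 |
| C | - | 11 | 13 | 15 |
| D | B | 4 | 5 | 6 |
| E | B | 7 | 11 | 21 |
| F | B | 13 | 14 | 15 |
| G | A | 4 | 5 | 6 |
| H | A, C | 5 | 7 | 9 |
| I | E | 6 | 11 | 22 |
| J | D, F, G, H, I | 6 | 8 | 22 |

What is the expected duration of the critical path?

te_A = (12 + 4·14 + 22)/6 = 90/6 = 15
te_B = (8 + 4·10 + 18)/6 = 66/6 = 11
te_C = (11 + 4·13 + 15)/6 = 78/6 = 13
te_D = (4 + 4·5 + 6)/6 = 30/6 = 5
te_E = (7 + 4·11 + 21)/6 = 72/6 = 12
te_F = (13 + 4·14 + 15)/6 = 84/6 = 14
te_G = (4 + 4·5 + 6)/6 = 30/6 = 5
te_H = (5 + 4·7 + 9)/6 = 42/6 = 7
te_I = (6 + 4·11 + 22)/6 = 72/6 = 12
te_J = (6 + 4·8 + 22)/6 = 60/6 = 10

Forward pass:
ES_A = 0; EF_A = 15
ES_B = 0; EF_B = 11
ES_C = 0; EF_C = 13
ES_D = 11; EF_D = 11+5 = 16
ES_E = 11; EF_E = 11+12 = 23
ES_F = 11; EF_F = 11+14 = 25
ES_G = 15; EF_G = 15+5 = 20
ES_H = max(EF_A=15, EF_C=13) = 15; EF_H = 15+7 = 22
ES_I = 23; EF_I = 23+12 = 35
ES_J = max(EF_D=16, EF_F=25, EF_G=20, EF_H=22, EF_I=35) = 35; EF_J = 35+10 = 45
Expected project duration μ = 45 weeks. Critical path: B → E → I → J.

45 weeks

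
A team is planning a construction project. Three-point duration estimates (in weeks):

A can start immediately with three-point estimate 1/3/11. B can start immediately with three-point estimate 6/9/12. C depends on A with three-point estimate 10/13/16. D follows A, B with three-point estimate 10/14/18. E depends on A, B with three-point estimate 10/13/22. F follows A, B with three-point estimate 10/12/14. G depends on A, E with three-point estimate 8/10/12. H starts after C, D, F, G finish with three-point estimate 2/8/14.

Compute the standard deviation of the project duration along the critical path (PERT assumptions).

te_A = (1 + 4·3 + 11)/6 = 24/6 = 4; σ²_A = ((11−1)/6)² = 2.778
te_B = (6 + 4·9 + 12)/6 = 54/6 = 9; σ²_B = ((12−6)/6)² = 1.000
te_C = (10 + 4·13 + 16)/6 = 78/6 = 13; σ²_C = ((16−10)/6)² = 1.000
te_D = (10 + 4·14 + 18)/6 = 84/6 = 14; σ²_D = ((18−10)/6)² = 1.778
te_E = (10 + 4·13 + 22)/6 = 84/6 = 14; σ²_E = ((22−10)/6)² = 4.000
te_F = (10 + 4·12 + 14)/6 = 72/6 = 12; σ²_F = ((14−10)/6)² = 0.444
te_G = (8 + 4·10 + 12)/6 = 60/6 = 10; σ²_G = ((12−8)/6)² = 0.444
te_H = (2 + 4·8 + 14)/6 = 48/6 = 8; σ²_H = ((14−2)/6)² = 4.000

Forward pass:
ES_A = 0; EF_A = 4
ES_B = 0; EF_B = 9
ES_C = 4; EF_C = 4+13 = 17
ES_D = max(EF_A=4, EF_B=9) = 9; EF_D = 9+14 = 23
ES_E = max(EF_A=4, EF_B=9) = 9; EF_E = 9+14 = 23
ES_F = max(EF_A=4, EF_B=9) = 9; EF_F = 9+12 = 21
ES_G = max(EF_A=4, EF_E=23) = 23; EF_G = 23+10 = 33
ES_H = max(EF_C=17, EF_D=23, EF_F=21, EF_G=33) = 33; EF_H = 33+8 = 41
Expected project duration μ = 41 weeks. Critical path: B → E → G → H.

Variance along critical path = 1.000 + 4.000 + 0.444 + 4.000 = 9.444
σ = √9.444 = 3.073 weeks

3.07 weeks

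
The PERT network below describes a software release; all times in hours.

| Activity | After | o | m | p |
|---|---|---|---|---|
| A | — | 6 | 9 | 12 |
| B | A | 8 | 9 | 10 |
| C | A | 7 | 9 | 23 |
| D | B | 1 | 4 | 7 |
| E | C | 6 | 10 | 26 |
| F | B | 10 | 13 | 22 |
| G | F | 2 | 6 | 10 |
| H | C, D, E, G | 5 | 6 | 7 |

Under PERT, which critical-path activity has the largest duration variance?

F

te_A = (6 + 4·9 + 12)/6 = 54/6 = 9; σ²_A = ((12−6)/6)² = 1.000
te_B = (8 + 4·9 + 10)/6 = 54/6 = 9; σ²_B = ((10−8)/6)² = 0.111
te_C = (7 + 4·9 + 23)/6 = 66/6 = 11; σ²_C = ((23−7)/6)² = 7.111
te_D = (1 + 4·4 + 7)/6 = 24/6 = 4; σ²_D = ((7−1)/6)² = 1.000
te_E = (6 + 4·10 + 26)/6 = 72/6 = 12; σ²_E = ((26−6)/6)² = 11.111
te_F = (10 + 4·13 + 22)/6 = 84/6 = 14; σ²_F = ((22−10)/6)² = 4.000
te_G = (2 + 4·6 + 10)/6 = 36/6 = 6; σ²_G = ((10−2)/6)² = 1.778
te_H = (5 + 4·6 + 7)/6 = 36/6 = 6; σ²_H = ((7−5)/6)² = 0.111

Forward pass:
ES_A = 0; EF_A = 9
ES_B = 9; EF_B = 9+9 = 18
ES_C = 9; EF_C = 9+11 = 20
ES_D = 18; EF_D = 18+4 = 22
ES_E = 20; EF_E = 20+12 = 32
ES_F = 18; EF_F = 18+14 = 32
ES_G = 32; EF_G = 32+6 = 38
ES_H = max(EF_C=20, EF_D=22, EF_E=32, EF_G=38) = 38; EF_H = 38+6 = 44
Expected project duration μ = 44 hours. Critical path: A → B → F → G → H.

Variances on critical path: σ²_A=1.000, σ²_B=0.111, σ²_F=4.000, σ²_G=1.778, σ²_H=0.111.
Largest is σ²_F = 4.000.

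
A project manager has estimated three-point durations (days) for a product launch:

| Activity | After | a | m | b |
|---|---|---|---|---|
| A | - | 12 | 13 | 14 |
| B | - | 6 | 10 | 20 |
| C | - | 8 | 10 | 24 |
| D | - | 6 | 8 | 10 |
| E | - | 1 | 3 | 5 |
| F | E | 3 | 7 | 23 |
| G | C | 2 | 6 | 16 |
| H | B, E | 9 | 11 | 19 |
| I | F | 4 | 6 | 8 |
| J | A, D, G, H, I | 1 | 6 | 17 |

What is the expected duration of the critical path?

30 days

te_A = (12 + 4·13 + 14)/6 = 78/6 = 13
te_B = (6 + 4·10 + 20)/6 = 66/6 = 11
te_C = (8 + 4·10 + 24)/6 = 72/6 = 12
te_D = (6 + 4·8 + 10)/6 = 48/6 = 8
te_E = (1 + 4·3 + 5)/6 = 18/6 = 3
te_F = (3 + 4·7 + 23)/6 = 54/6 = 9
te_G = (2 + 4·6 + 16)/6 = 42/6 = 7
te_H = (9 + 4·11 + 19)/6 = 72/6 = 12
te_I = (4 + 4·6 + 8)/6 = 36/6 = 6
te_J = (1 + 4·6 + 17)/6 = 42/6 = 7

Forward pass:
ES_A = 0; EF_A = 13
ES_B = 0; EF_B = 11
ES_C = 0; EF_C = 12
ES_D = 0; EF_D = 8
ES_E = 0; EF_E = 3
ES_F = 3; EF_F = 3+9 = 12
ES_G = 12; EF_G = 12+7 = 19
ES_H = max(EF_B=11, EF_E=3) = 11; EF_H = 11+12 = 23
ES_I = 12; EF_I = 12+6 = 18
ES_J = max(EF_A=13, EF_D=8, EF_G=19, EF_H=23, EF_I=18) = 23; EF_J = 23+7 = 30
Expected project duration μ = 30 days. Critical path: B → H → J.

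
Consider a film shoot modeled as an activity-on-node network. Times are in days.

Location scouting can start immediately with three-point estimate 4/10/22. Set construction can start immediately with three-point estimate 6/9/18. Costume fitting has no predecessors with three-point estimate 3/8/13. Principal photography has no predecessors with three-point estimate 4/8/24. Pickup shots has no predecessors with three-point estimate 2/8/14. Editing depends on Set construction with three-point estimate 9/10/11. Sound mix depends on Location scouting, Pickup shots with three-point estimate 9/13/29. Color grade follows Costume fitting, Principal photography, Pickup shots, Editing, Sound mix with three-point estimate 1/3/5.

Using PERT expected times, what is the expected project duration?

29 days

te_Location scouting = (4 + 4·10 + 22)/6 = 66/6 = 11
te_Set construction = (6 + 4·9 + 18)/6 = 60/6 = 10
te_Costume fitting = (3 + 4·8 + 13)/6 = 48/6 = 8
te_Principal photography = (4 + 4·8 + 24)/6 = 60/6 = 10
te_Pickup shots = (2 + 4·8 + 14)/6 = 48/6 = 8
te_Editing = (9 + 4·10 + 11)/6 = 60/6 = 10
te_Sound mix = (9 + 4·13 + 29)/6 = 90/6 = 15
te_Color grade = (1 + 4·3 + 5)/6 = 18/6 = 3

Forward pass:
ES_Location scouting = 0; EF_Location scouting = 11
ES_Set construction = 0; EF_Set construction = 10
ES_Costume fitting = 0; EF_Costume fitting = 8
ES_Principal photography = 0; EF_Principal photography = 10
ES_Pickup shots = 0; EF_Pickup shots = 8
ES_Editing = 10; EF_Editing = 10+10 = 20
ES_Sound mix = max(EF_Location scouting=11, EF_Pickup shots=8) = 11; EF_Sound mix = 11+15 = 26
ES_Color grade = max(EF_Costume fitting=8, EF_Principal photography=10, EF_Pickup shots=8, EF_Editing=20, EF_Sound mix=26) = 26; EF_Color grade = 26+3 = 29
Expected project duration μ = 29 days. Critical path: Location scouting → Sound mix → Color grade.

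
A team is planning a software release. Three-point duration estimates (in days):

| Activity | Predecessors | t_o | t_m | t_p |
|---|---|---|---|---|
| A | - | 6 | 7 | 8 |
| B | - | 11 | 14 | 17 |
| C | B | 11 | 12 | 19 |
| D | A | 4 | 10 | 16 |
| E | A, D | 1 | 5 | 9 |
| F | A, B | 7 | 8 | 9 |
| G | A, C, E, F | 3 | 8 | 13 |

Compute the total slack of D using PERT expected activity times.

te_A = (6 + 4·7 + 8)/6 = 42/6 = 7
te_B = (11 + 4·14 + 17)/6 = 84/6 = 14
te_C = (11 + 4·12 + 19)/6 = 78/6 = 13
te_D = (4 + 4·10 + 16)/6 = 60/6 = 10
te_E = (1 + 4·5 + 9)/6 = 30/6 = 5
te_F = (7 + 4·8 + 9)/6 = 48/6 = 8
te_G = (3 + 4·8 + 13)/6 = 48/6 = 8

Forward pass:
ES_A = 0; EF_A = 7
ES_B = 0; EF_B = 14
ES_C = 14; EF_C = 14+13 = 27
ES_D = 7; EF_D = 7+10 = 17
ES_E = max(EF_A=7, EF_D=17) = 17; EF_E = 17+5 = 22
ES_F = max(EF_A=7, EF_B=14) = 14; EF_F = 14+8 = 22
ES_G = max(EF_A=7, EF_C=27, EF_E=22, EF_F=22) = 27; EF_G = 27+8 = 35
Expected project duration μ = 35 days. Critical path: B → C → G.

Backward pass:
LF_G = 35; LS_G = 35−8 = 27
LF_F = LS_G = 27; LS_F = 27−8 = 19
LF_E = LS_G = 27; LS_E = 27−5 = 22
LF_D = LS_E = 22; LS_D = 22−10 = 12
LF_C = LS_G = 27; LS_C = 27−13 = 14
LF_B = min(LS_C=14, LS_F=19) = 14; LS_B = 14−14 = 0
LF_A = min(LS_D=12, LS_E=22, LS_F=19, LS_G=27) = 12; LS_A = 12−7 = 5
Slack_D = LS_D − ES_D = 12 − 7 = 5

5 days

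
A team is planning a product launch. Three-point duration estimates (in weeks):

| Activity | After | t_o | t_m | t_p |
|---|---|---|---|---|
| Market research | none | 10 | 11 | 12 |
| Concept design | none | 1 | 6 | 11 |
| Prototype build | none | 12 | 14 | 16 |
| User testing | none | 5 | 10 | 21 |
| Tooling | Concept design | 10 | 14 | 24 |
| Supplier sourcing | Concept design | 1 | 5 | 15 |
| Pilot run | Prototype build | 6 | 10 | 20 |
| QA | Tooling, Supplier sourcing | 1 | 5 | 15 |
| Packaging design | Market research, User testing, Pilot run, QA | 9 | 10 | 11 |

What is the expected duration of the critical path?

te_Market research = (10 + 4·11 + 12)/6 = 66/6 = 11
te_Concept design = (1 + 4·6 + 11)/6 = 36/6 = 6
te_Prototype build = (12 + 4·14 + 16)/6 = 84/6 = 14
te_User testing = (5 + 4·10 + 21)/6 = 66/6 = 11
te_Tooling = (10 + 4·14 + 24)/6 = 90/6 = 15
te_Supplier sourcing = (1 + 4·5 + 15)/6 = 36/6 = 6
te_Pilot run = (6 + 4·10 + 20)/6 = 66/6 = 11
te_QA = (1 + 4·5 + 15)/6 = 36/6 = 6
te_Packaging design = (9 + 4·10 + 11)/6 = 60/6 = 10

Forward pass:
ES_Market research = 0; EF_Market research = 11
ES_Concept design = 0; EF_Concept design = 6
ES_Prototype build = 0; EF_Prototype build = 14
ES_User testing = 0; EF_User testing = 11
ES_Tooling = 6; EF_Tooling = 6+15 = 21
ES_Supplier sourcing = 6; EF_Supplier sourcing = 6+6 = 12
ES_Pilot run = 14; EF_Pilot run = 14+11 = 25
ES_QA = max(EF_Tooling=21, EF_Supplier sourcing=12) = 21; EF_QA = 21+6 = 27
ES_Packaging design = max(EF_Market research=11, EF_User testing=11, EF_Pilot run=25, EF_QA=27) = 27; EF_Packaging design = 27+10 = 37
Expected project duration μ = 37 weeks. Critical path: Concept design → Tooling → QA → Packaging design.

37 weeks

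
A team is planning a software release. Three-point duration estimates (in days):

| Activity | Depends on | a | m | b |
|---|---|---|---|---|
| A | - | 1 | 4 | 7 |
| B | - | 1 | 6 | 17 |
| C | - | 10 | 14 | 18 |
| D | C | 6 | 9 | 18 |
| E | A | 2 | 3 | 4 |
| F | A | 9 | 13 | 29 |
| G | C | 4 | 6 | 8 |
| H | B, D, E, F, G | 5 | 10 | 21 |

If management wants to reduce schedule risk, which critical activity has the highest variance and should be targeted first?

te_A = (1 + 4·4 + 7)/6 = 24/6 = 4; σ²_A = ((7−1)/6)² = 1.000
te_B = (1 + 4·6 + 17)/6 = 42/6 = 7; σ²_B = ((17−1)/6)² = 7.111
te_C = (10 + 4·14 + 18)/6 = 84/6 = 14; σ²_C = ((18−10)/6)² = 1.778
te_D = (6 + 4·9 + 18)/6 = 60/6 = 10; σ²_D = ((18−6)/6)² = 4.000
te_E = (2 + 4·3 + 4)/6 = 18/6 = 3; σ²_E = ((4−2)/6)² = 0.111
te_F = (9 + 4·13 + 29)/6 = 90/6 = 15; σ²_F = ((29−9)/6)² = 11.111
te_G = (4 + 4·6 + 8)/6 = 36/6 = 6; σ²_G = ((8−4)/6)² = 0.444
te_H = (5 + 4·10 + 21)/6 = 66/6 = 11; σ²_H = ((21−5)/6)² = 7.111

Forward pass:
ES_A = 0; EF_A = 4
ES_B = 0; EF_B = 7
ES_C = 0; EF_C = 14
ES_D = 14; EF_D = 14+10 = 24
ES_E = 4; EF_E = 4+3 = 7
ES_F = 4; EF_F = 4+15 = 19
ES_G = 14; EF_G = 14+6 = 20
ES_H = max(EF_B=7, EF_D=24, EF_E=7, EF_F=19, EF_G=20) = 24; EF_H = 24+11 = 35
Expected project duration μ = 35 days. Critical path: C → D → H.

Variances on critical path: σ²_C=1.778, σ²_D=4.000, σ²_H=7.111.
Largest is σ²_H = 7.111.

H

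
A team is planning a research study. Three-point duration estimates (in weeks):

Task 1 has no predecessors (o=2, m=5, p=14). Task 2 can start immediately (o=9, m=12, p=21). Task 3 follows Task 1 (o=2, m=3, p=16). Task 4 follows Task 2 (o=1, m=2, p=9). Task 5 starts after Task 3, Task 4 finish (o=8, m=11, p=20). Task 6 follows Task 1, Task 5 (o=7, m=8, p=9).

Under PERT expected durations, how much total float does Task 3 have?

5 weeks

te_Task 1 = (2 + 4·5 + 14)/6 = 36/6 = 6
te_Task 2 = (9 + 4·12 + 21)/6 = 78/6 = 13
te_Task 3 = (2 + 4·3 + 16)/6 = 30/6 = 5
te_Task 4 = (1 + 4·2 + 9)/6 = 18/6 = 3
te_Task 5 = (8 + 4·11 + 20)/6 = 72/6 = 12
te_Task 6 = (7 + 4·8 + 9)/6 = 48/6 = 8

Forward pass:
ES_Task 1 = 0; EF_Task 1 = 6
ES_Task 2 = 0; EF_Task 2 = 13
ES_Task 3 = 6; EF_Task 3 = 6+5 = 11
ES_Task 4 = 13; EF_Task 4 = 13+3 = 16
ES_Task 5 = max(EF_Task 3=11, EF_Task 4=16) = 16; EF_Task 5 = 16+12 = 28
ES_Task 6 = max(EF_Task 1=6, EF_Task 5=28) = 28; EF_Task 6 = 28+8 = 36
Expected project duration μ = 36 weeks. Critical path: Task 2 → Task 4 → Task 5 → Task 6.

Backward pass:
LF_Task 6 = 36; LS_Task 6 = 36−8 = 28
LF_Task 5 = LS_Task 6 = 28; LS_Task 5 = 28−12 = 16
LF_Task 4 = LS_Task 5 = 16; LS_Task 4 = 16−3 = 13
LF_Task 3 = LS_Task 5 = 16; LS_Task 3 = 16−5 = 11
LF_Task 2 = LS_Task 4 = 13; LS_Task 2 = 13−13 = 0
LF_Task 1 = min(LS_Task 3=11, LS_Task 6=28) = 11; LS_Task 1 = 11−6 = 5
Slack_Task 3 = LS_Task 3 − ES_Task 3 = 11 − 6 = 5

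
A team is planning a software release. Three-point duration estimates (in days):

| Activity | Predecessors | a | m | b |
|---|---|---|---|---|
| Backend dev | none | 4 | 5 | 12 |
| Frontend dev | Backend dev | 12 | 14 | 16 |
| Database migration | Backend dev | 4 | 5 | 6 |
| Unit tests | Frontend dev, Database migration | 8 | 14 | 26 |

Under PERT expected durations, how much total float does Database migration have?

9 days

te_Backend dev = (4 + 4·5 + 12)/6 = 36/6 = 6
te_Frontend dev = (12 + 4·14 + 16)/6 = 84/6 = 14
te_Database migration = (4 + 4·5 + 6)/6 = 30/6 = 5
te_Unit tests = (8 + 4·14 + 26)/6 = 90/6 = 15

Forward pass:
ES_Backend dev = 0; EF_Backend dev = 6
ES_Frontend dev = 6; EF_Frontend dev = 6+14 = 20
ES_Database migration = 6; EF_Database migration = 6+5 = 11
ES_Unit tests = max(EF_Frontend dev=20, EF_Database migration=11) = 20; EF_Unit tests = 20+15 = 35
Expected project duration μ = 35 days. Critical path: Backend dev → Frontend dev → Unit tests.

Backward pass:
LF_Unit tests = 35; LS_Unit tests = 35−15 = 20
LF_Database migration = LS_Unit tests = 20; LS_Database migration = 20−5 = 15
LF_Frontend dev = LS_Unit tests = 20; LS_Frontend dev = 20−14 = 6
LF_Backend dev = min(LS_Frontend dev=6, LS_Database migration=15) = 6; LS_Backend dev = 6−6 = 0
Slack_Database migration = LS_Database migration − ES_Database migration = 15 − 6 = 9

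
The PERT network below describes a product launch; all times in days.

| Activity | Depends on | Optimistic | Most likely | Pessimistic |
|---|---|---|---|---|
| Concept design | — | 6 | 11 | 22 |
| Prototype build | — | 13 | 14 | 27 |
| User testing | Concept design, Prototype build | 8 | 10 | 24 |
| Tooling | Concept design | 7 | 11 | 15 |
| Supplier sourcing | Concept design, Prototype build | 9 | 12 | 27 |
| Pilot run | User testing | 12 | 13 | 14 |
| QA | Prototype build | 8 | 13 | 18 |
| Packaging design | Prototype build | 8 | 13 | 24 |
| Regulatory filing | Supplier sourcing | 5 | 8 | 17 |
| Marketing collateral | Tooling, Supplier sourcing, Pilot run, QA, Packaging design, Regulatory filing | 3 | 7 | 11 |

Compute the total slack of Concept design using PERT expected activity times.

te_Concept design = (6 + 4·11 + 22)/6 = 72/6 = 12
te_Prototype build = (13 + 4·14 + 27)/6 = 96/6 = 16
te_User testing = (8 + 4·10 + 24)/6 = 72/6 = 12
te_Tooling = (7 + 4·11 + 15)/6 = 66/6 = 11
te_Supplier sourcing = (9 + 4·12 + 27)/6 = 84/6 = 14
te_Pilot run = (12 + 4·13 + 14)/6 = 78/6 = 13
te_QA = (8 + 4·13 + 18)/6 = 78/6 = 13
te_Packaging design = (8 + 4·13 + 24)/6 = 84/6 = 14
te_Regulatory filing = (5 + 4·8 + 17)/6 = 54/6 = 9
te_Marketing collateral = (3 + 4·7 + 11)/6 = 42/6 = 7

Forward pass:
ES_Concept design = 0; EF_Concept design = 12
ES_Prototype build = 0; EF_Prototype build = 16
ES_User testing = max(EF_Concept design=12, EF_Prototype build=16) = 16; EF_User testing = 16+12 = 28
ES_Tooling = 12; EF_Tooling = 12+11 = 23
ES_Supplier sourcing = max(EF_Concept design=12, EF_Prototype build=16) = 16; EF_Supplier sourcing = 16+14 = 30
ES_Pilot run = 28; EF_Pilot run = 28+13 = 41
ES_QA = 16; EF_QA = 16+13 = 29
ES_Packaging design = 16; EF_Packaging design = 16+14 = 30
ES_Regulatory filing = 30; EF_Regulatory filing = 30+9 = 39
ES_Marketing collateral = max(EF_Tooling=23, EF_Supplier sourcing=30, EF_Pilot run=41, EF_QA=29, EF_Packaging design=30, EF_Regulatory filing=39) = 41; EF_Marketing collateral = 41+7 = 48
Expected project duration μ = 48 days. Critical path: Prototype build → User testing → Pilot run → Marketing collateral.

Backward pass:
LF_Marketing collateral = 48; LS_Marketing collateral = 48−7 = 41
LF_Regulatory filing = LS_Marketing collateral = 41; LS_Regulatory filing = 41−9 = 32
LF_Packaging design = LS_Marketing collateral = 41; LS_Packaging design = 41−14 = 27
LF_QA = LS_Marketing collateral = 41; LS_QA = 41−13 = 28
LF_Pilot run = LS_Marketing collateral = 41; LS_Pilot run = 41−13 = 28
LF_Supplier sourcing = min(LS_Regulatory filing=32, LS_Marketing collateral=41) = 32; LS_Supplier sourcing = 32−14 = 18
LF_Tooling = LS_Marketing collateral = 41; LS_Tooling = 41−11 = 30
LF_User testing = LS_Pilot run = 28; LS_User testing = 28−12 = 16
LF_Prototype build = min(LS_User testing=16, LS_Supplier sourcing=18, LS_QA=28, LS_Packaging design=27) = 16; LS_Prototype build = 16−16 = 0
LF_Concept design = min(LS_User testing=16, LS_Tooling=30, LS_Supplier sourcing=18) = 16; LS_Concept design = 16−12 = 4
Slack_Concept design = LS_Concept design − ES_Concept design = 4 − 0 = 4

4 days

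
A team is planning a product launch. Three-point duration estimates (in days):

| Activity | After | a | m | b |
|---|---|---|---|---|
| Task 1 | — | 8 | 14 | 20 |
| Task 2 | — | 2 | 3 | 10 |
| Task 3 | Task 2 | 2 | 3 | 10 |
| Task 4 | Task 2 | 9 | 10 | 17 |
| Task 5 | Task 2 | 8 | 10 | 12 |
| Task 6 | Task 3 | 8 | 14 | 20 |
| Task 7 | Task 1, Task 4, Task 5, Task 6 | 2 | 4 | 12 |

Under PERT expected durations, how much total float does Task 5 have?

8 days

te_Task 1 = (8 + 4·14 + 20)/6 = 84/6 = 14
te_Task 2 = (2 + 4·3 + 10)/6 = 24/6 = 4
te_Task 3 = (2 + 4·3 + 10)/6 = 24/6 = 4
te_Task 4 = (9 + 4·10 + 17)/6 = 66/6 = 11
te_Task 5 = (8 + 4·10 + 12)/6 = 60/6 = 10
te_Task 6 = (8 + 4·14 + 20)/6 = 84/6 = 14
te_Task 7 = (2 + 4·4 + 12)/6 = 30/6 = 5

Forward pass:
ES_Task 1 = 0; EF_Task 1 = 14
ES_Task 2 = 0; EF_Task 2 = 4
ES_Task 3 = 4; EF_Task 3 = 4+4 = 8
ES_Task 4 = 4; EF_Task 4 = 4+11 = 15
ES_Task 5 = 4; EF_Task 5 = 4+10 = 14
ES_Task 6 = 8; EF_Task 6 = 8+14 = 22
ES_Task 7 = max(EF_Task 1=14, EF_Task 4=15, EF_Task 5=14, EF_Task 6=22) = 22; EF_Task 7 = 22+5 = 27
Expected project duration μ = 27 days. Critical path: Task 2 → Task 3 → Task 6 → Task 7.

Backward pass:
LF_Task 7 = 27; LS_Task 7 = 27−5 = 22
LF_Task 6 = LS_Task 7 = 22; LS_Task 6 = 22−14 = 8
LF_Task 5 = LS_Task 7 = 22; LS_Task 5 = 22−10 = 12
LF_Task 4 = LS_Task 7 = 22; LS_Task 4 = 22−11 = 11
LF_Task 3 = LS_Task 6 = 8; LS_Task 3 = 8−4 = 4
LF_Task 2 = min(LS_Task 3=4, LS_Task 4=11, LS_Task 5=12) = 4; LS_Task 2 = 4−4 = 0
LF_Task 1 = LS_Task 7 = 22; LS_Task 1 = 22−14 = 8
Slack_Task 5 = LS_Task 5 − ES_Task 5 = 12 − 4 = 8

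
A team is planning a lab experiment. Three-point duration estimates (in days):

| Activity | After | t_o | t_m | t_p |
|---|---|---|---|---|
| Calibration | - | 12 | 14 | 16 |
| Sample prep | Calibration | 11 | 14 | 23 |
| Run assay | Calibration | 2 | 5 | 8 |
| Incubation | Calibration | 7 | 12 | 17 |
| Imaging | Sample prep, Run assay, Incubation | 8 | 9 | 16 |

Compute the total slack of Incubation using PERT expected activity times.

3 days

te_Calibration = (12 + 4·14 + 16)/6 = 84/6 = 14
te_Sample prep = (11 + 4·14 + 23)/6 = 90/6 = 15
te_Run assay = (2 + 4·5 + 8)/6 = 30/6 = 5
te_Incubation = (7 + 4·12 + 17)/6 = 72/6 = 12
te_Imaging = (8 + 4·9 + 16)/6 = 60/6 = 10

Forward pass:
ES_Calibration = 0; EF_Calibration = 14
ES_Sample prep = 14; EF_Sample prep = 14+15 = 29
ES_Run assay = 14; EF_Run assay = 14+5 = 19
ES_Incubation = 14; EF_Incubation = 14+12 = 26
ES_Imaging = max(EF_Sample prep=29, EF_Run assay=19, EF_Incubation=26) = 29; EF_Imaging = 29+10 = 39
Expected project duration μ = 39 days. Critical path: Calibration → Sample prep → Imaging.

Backward pass:
LF_Imaging = 39; LS_Imaging = 39−10 = 29
LF_Incubation = LS_Imaging = 29; LS_Incubation = 29−12 = 17
LF_Run assay = LS_Imaging = 29; LS_Run assay = 29−5 = 24
LF_Sample prep = LS_Imaging = 29; LS_Sample prep = 29−15 = 14
LF_Calibration = min(LS_Sample prep=14, LS_Run assay=24, LS_Incubation=17) = 14; LS_Calibration = 14−14 = 0
Slack_Incubation = LS_Incubation − ES_Incubation = 17 − 14 = 3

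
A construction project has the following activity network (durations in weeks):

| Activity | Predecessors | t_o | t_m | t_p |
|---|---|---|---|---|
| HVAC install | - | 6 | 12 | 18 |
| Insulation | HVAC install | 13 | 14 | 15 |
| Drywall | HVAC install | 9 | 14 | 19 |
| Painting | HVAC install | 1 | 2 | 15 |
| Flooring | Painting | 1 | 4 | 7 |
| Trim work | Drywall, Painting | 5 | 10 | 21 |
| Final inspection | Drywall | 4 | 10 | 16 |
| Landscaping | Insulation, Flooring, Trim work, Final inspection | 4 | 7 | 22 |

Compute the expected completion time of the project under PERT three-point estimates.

te_HVAC install = (6 + 4·12 + 18)/6 = 72/6 = 12
te_Insulation = (13 + 4·14 + 15)/6 = 84/6 = 14
te_Drywall = (9 + 4·14 + 19)/6 = 84/6 = 14
te_Painting = (1 + 4·2 + 15)/6 = 24/6 = 4
te_Flooring = (1 + 4·4 + 7)/6 = 24/6 = 4
te_Trim work = (5 + 4·10 + 21)/6 = 66/6 = 11
te_Final inspection = (4 + 4·10 + 16)/6 = 60/6 = 10
te_Landscaping = (4 + 4·7 + 22)/6 = 54/6 = 9

Forward pass:
ES_HVAC install = 0; EF_HVAC install = 12
ES_Insulation = 12; EF_Insulation = 12+14 = 26
ES_Drywall = 12; EF_Drywall = 12+14 = 26
ES_Painting = 12; EF_Painting = 12+4 = 16
ES_Flooring = 16; EF_Flooring = 16+4 = 20
ES_Trim work = max(EF_Drywall=26, EF_Painting=16) = 26; EF_Trim work = 26+11 = 37
ES_Final inspection = 26; EF_Final inspection = 26+10 = 36
ES_Landscaping = max(EF_Insulation=26, EF_Flooring=20, EF_Trim work=37, EF_Final inspection=36) = 37; EF_Landscaping = 37+9 = 46
Expected project duration μ = 46 weeks. Critical path: HVAC install → Drywall → Trim work → Landscaping.

46 weeks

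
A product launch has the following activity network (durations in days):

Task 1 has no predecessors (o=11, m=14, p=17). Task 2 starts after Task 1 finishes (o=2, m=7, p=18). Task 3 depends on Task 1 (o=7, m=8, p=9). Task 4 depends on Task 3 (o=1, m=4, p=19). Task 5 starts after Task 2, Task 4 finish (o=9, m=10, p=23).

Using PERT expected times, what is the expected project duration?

40 days

te_Task 1 = (11 + 4·14 + 17)/6 = 84/6 = 14
te_Task 2 = (2 + 4·7 + 18)/6 = 48/6 = 8
te_Task 3 = (7 + 4·8 + 9)/6 = 48/6 = 8
te_Task 4 = (1 + 4·4 + 19)/6 = 36/6 = 6
te_Task 5 = (9 + 4·10 + 23)/6 = 72/6 = 12

Forward pass:
ES_Task 1 = 0; EF_Task 1 = 14
ES_Task 2 = 14; EF_Task 2 = 14+8 = 22
ES_Task 3 = 14; EF_Task 3 = 14+8 = 22
ES_Task 4 = 22; EF_Task 4 = 22+6 = 28
ES_Task 5 = max(EF_Task 2=22, EF_Task 4=28) = 28; EF_Task 5 = 28+12 = 40
Expected project duration μ = 40 days. Critical path: Task 1 → Task 3 → Task 4 → Task 5.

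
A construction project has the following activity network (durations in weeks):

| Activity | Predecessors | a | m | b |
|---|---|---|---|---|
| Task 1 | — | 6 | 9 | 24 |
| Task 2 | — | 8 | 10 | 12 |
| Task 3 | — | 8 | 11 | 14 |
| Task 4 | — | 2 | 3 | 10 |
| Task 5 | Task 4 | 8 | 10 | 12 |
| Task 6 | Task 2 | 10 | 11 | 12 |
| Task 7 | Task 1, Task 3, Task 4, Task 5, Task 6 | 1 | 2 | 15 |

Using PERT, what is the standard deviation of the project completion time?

2.45 weeks

te_Task 1 = (6 + 4·9 + 24)/6 = 66/6 = 11; σ²_Task 1 = ((24−6)/6)² = 9.000
te_Task 2 = (8 + 4·10 + 12)/6 = 60/6 = 10; σ²_Task 2 = ((12−8)/6)² = 0.444
te_Task 3 = (8 + 4·11 + 14)/6 = 66/6 = 11; σ²_Task 3 = ((14−8)/6)² = 1.000
te_Task 4 = (2 + 4·3 + 10)/6 = 24/6 = 4; σ²_Task 4 = ((10−2)/6)² = 1.778
te_Task 5 = (8 + 4·10 + 12)/6 = 60/6 = 10; σ²_Task 5 = ((12−8)/6)² = 0.444
te_Task 6 = (10 + 4·11 + 12)/6 = 66/6 = 11; σ²_Task 6 = ((12−10)/6)² = 0.111
te_Task 7 = (1 + 4·2 + 15)/6 = 24/6 = 4; σ²_Task 7 = ((15−1)/6)² = 5.444

Forward pass:
ES_Task 1 = 0; EF_Task 1 = 11
ES_Task 2 = 0; EF_Task 2 = 10
ES_Task 3 = 0; EF_Task 3 = 11
ES_Task 4 = 0; EF_Task 4 = 4
ES_Task 5 = 4; EF_Task 5 = 4+10 = 14
ES_Task 6 = 10; EF_Task 6 = 10+11 = 21
ES_Task 7 = max(EF_Task 1=11, EF_Task 3=11, EF_Task 4=4, EF_Task 5=14, EF_Task 6=21) = 21; EF_Task 7 = 21+4 = 25
Expected project duration μ = 25 weeks. Critical path: Task 2 → Task 6 → Task 7.

Variance along critical path = 0.444 + 0.111 + 5.444 = 6.000
σ = √6.000 = 2.449 weeks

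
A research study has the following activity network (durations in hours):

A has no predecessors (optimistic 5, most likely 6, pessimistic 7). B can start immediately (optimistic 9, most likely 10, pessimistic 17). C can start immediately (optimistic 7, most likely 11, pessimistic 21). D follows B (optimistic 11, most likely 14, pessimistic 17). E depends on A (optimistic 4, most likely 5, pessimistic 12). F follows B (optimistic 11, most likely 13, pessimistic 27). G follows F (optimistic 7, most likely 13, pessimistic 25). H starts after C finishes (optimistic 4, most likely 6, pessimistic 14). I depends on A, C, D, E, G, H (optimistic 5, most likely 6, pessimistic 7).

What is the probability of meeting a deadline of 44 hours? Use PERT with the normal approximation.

0.319

te_A = (5 + 4·6 + 7)/6 = 36/6 = 6; σ²_A = ((7−5)/6)² = 0.111
te_B = (9 + 4·10 + 17)/6 = 66/6 = 11; σ²_B = ((17−9)/6)² = 1.778
te_C = (7 + 4·11 + 21)/6 = 72/6 = 12; σ²_C = ((21−7)/6)² = 5.444
te_D = (11 + 4·14 + 17)/6 = 84/6 = 14; σ²_D = ((17−11)/6)² = 1.000
te_E = (4 + 4·5 + 12)/6 = 36/6 = 6; σ²_E = ((12−4)/6)² = 1.778
te_F = (11 + 4·13 + 27)/6 = 90/6 = 15; σ²_F = ((27−11)/6)² = 7.111
te_G = (7 + 4·13 + 25)/6 = 84/6 = 14; σ²_G = ((25−7)/6)² = 9.000
te_H = (4 + 4·6 + 14)/6 = 42/6 = 7; σ²_H = ((14−4)/6)² = 2.778
te_I = (5 + 4·6 + 7)/6 = 36/6 = 6; σ²_I = ((7−5)/6)² = 0.111

Forward pass:
ES_A = 0; EF_A = 6
ES_B = 0; EF_B = 11
ES_C = 0; EF_C = 12
ES_D = 11; EF_D = 11+14 = 25
ES_E = 6; EF_E = 6+6 = 12
ES_F = 11; EF_F = 11+15 = 26
ES_G = 26; EF_G = 26+14 = 40
ES_H = 12; EF_H = 12+7 = 19
ES_I = max(EF_A=6, EF_C=12, EF_D=25, EF_E=12, EF_G=40, EF_H=19) = 40; EF_I = 40+6 = 46
Expected project duration μ = 46 hours. Critical path: B → F → G → I.

Variance along critical path = 1.778 + 7.111 + 9.000 + 0.111 = 18.000; σ = √18.000 = 4.243 hours.
Z = (44 − 46) / 4.243 = -0.471
P(T ≤ 44) = Φ(-0.471) ≈ 0.319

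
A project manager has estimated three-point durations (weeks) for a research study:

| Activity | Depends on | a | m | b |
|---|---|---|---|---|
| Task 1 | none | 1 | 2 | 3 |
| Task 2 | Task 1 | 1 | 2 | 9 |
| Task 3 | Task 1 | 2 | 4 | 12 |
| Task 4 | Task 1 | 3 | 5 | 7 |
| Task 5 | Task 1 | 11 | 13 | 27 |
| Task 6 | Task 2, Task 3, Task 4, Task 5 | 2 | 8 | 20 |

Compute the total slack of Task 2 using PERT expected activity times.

12 weeks

te_Task 1 = (1 + 4·2 + 3)/6 = 12/6 = 2
te_Task 2 = (1 + 4·2 + 9)/6 = 18/6 = 3
te_Task 3 = (2 + 4·4 + 12)/6 = 30/6 = 5
te_Task 4 = (3 + 4·5 + 7)/6 = 30/6 = 5
te_Task 5 = (11 + 4·13 + 27)/6 = 90/6 = 15
te_Task 6 = (2 + 4·8 + 20)/6 = 54/6 = 9

Forward pass:
ES_Task 1 = 0; EF_Task 1 = 2
ES_Task 2 = 2; EF_Task 2 = 2+3 = 5
ES_Task 3 = 2; EF_Task 3 = 2+5 = 7
ES_Task 4 = 2; EF_Task 4 = 2+5 = 7
ES_Task 5 = 2; EF_Task 5 = 2+15 = 17
ES_Task 6 = max(EF_Task 2=5, EF_Task 3=7, EF_Task 4=7, EF_Task 5=17) = 17; EF_Task 6 = 17+9 = 26
Expected project duration μ = 26 weeks. Critical path: Task 1 → Task 5 → Task 6.

Backward pass:
LF_Task 6 = 26; LS_Task 6 = 26−9 = 17
LF_Task 5 = LS_Task 6 = 17; LS_Task 5 = 17−15 = 2
LF_Task 4 = LS_Task 6 = 17; LS_Task 4 = 17−5 = 12
LF_Task 3 = LS_Task 6 = 17; LS_Task 3 = 17−5 = 12
LF_Task 2 = LS_Task 6 = 17; LS_Task 2 = 17−3 = 14
LF_Task 1 = min(LS_Task 2=14, LS_Task 3=12, LS_Task 4=12, LS_Task 5=2) = 2; LS_Task 1 = 2−2 = 0
Slack_Task 2 = LS_Task 2 − ES_Task 2 = 14 − 2 = 12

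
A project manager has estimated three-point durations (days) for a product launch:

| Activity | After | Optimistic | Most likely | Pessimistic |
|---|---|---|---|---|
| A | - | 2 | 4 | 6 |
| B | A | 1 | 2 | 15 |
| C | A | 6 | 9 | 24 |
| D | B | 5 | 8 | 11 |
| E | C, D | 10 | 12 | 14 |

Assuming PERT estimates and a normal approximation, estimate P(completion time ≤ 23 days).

te_A = (2 + 4·4 + 6)/6 = 24/6 = 4; σ²_A = ((6−2)/6)² = 0.444
te_B = (1 + 4·2 + 15)/6 = 24/6 = 4; σ²_B = ((15−1)/6)² = 5.444
te_C = (6 + 4·9 + 24)/6 = 66/6 = 11; σ²_C = ((24−6)/6)² = 9.000
te_D = (5 + 4·8 + 11)/6 = 48/6 = 8; σ²_D = ((11−5)/6)² = 1.000
te_E = (10 + 4·12 + 14)/6 = 72/6 = 12; σ²_E = ((14−10)/6)² = 0.444

Forward pass:
ES_A = 0; EF_A = 4
ES_B = 4; EF_B = 4+4 = 8
ES_C = 4; EF_C = 4+11 = 15
ES_D = 8; EF_D = 8+8 = 16
ES_E = max(EF_C=15, EF_D=16) = 16; EF_E = 16+12 = 28
Expected project duration μ = 28 days. Critical path: A → B → D → E.

Variance along critical path = 0.444 + 5.444 + 1.000 + 0.444 = 7.333; σ = √7.333 = 2.708 days.
Z = (23 − 28) / 2.708 = -1.846
P(T ≤ 23) = Φ(-1.846) ≈ 0.032

0.032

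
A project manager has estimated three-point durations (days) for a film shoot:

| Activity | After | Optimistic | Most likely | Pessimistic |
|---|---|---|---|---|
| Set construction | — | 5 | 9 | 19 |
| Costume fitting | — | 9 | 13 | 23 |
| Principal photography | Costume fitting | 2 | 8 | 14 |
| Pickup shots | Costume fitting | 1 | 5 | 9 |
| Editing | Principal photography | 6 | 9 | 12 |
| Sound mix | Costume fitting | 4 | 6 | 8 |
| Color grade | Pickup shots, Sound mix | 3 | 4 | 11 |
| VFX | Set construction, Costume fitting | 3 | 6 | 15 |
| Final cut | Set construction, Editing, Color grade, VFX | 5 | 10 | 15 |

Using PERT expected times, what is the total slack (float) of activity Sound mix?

te_Set construction = (5 + 4·9 + 19)/6 = 60/6 = 10
te_Costume fitting = (9 + 4·13 + 23)/6 = 84/6 = 14
te_Principal photography = (2 + 4·8 + 14)/6 = 48/6 = 8
te_Pickup shots = (1 + 4·5 + 9)/6 = 30/6 = 5
te_Editing = (6 + 4·9 + 12)/6 = 54/6 = 9
te_Sound mix = (4 + 4·6 + 8)/6 = 36/6 = 6
te_Color grade = (3 + 4·4 + 11)/6 = 30/6 = 5
te_VFX = (3 + 4·6 + 15)/6 = 42/6 = 7
te_Final cut = (5 + 4·10 + 15)/6 = 60/6 = 10

Forward pass:
ES_Set construction = 0; EF_Set construction = 10
ES_Costume fitting = 0; EF_Costume fitting = 14
ES_Principal photography = 14; EF_Principal photography = 14+8 = 22
ES_Pickup shots = 14; EF_Pickup shots = 14+5 = 19
ES_Editing = 22; EF_Editing = 22+9 = 31
ES_Sound mix = 14; EF_Sound mix = 14+6 = 20
ES_Color grade = max(EF_Pickup shots=19, EF_Sound mix=20) = 20; EF_Color grade = 20+5 = 25
ES_VFX = max(EF_Set construction=10, EF_Costume fitting=14) = 14; EF_VFX = 14+7 = 21
ES_Final cut = max(EF_Set construction=10, EF_Editing=31, EF_Color grade=25, EF_VFX=21) = 31; EF_Final cut = 31+10 = 41
Expected project duration μ = 41 days. Critical path: Costume fitting → Principal photography → Editing → Final cut.

Backward pass:
LF_Final cut = 41; LS_Final cut = 41−10 = 31
LF_VFX = LS_Final cut = 31; LS_VFX = 31−7 = 24
LF_Color grade = LS_Final cut = 31; LS_Color grade = 31−5 = 26
LF_Sound mix = LS_Color grade = 26; LS_Sound mix = 26−6 = 20
LF_Editing = LS_Final cut = 31; LS_Editing = 31−9 = 22
LF_Pickup shots = LS_Color grade = 26; LS_Pickup shots = 26−5 = 21
LF_Principal photography = LS_Editing = 22; LS_Principal photography = 22−8 = 14
LF_Costume fitting = min(LS_Principal photography=14, LS_Pickup shots=21, LS_Sound mix=20, LS_VFX=24) = 14; LS_Costume fitting = 14−14 = 0
LF_Set construction = min(LS_VFX=24, LS_Final cut=31) = 24; LS_Set construction = 24−10 = 14
Slack_Sound mix = LS_Sound mix − ES_Sound mix = 20 − 14 = 6

6 days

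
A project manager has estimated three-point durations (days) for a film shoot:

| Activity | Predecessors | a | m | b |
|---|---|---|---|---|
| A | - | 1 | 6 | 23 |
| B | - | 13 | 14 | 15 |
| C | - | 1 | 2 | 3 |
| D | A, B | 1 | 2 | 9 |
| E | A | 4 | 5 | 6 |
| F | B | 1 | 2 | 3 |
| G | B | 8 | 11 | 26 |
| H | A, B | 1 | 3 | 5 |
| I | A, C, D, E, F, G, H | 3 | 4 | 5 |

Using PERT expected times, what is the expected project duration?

31 days

te_A = (1 + 4·6 + 23)/6 = 48/6 = 8
te_B = (13 + 4·14 + 15)/6 = 84/6 = 14
te_C = (1 + 4·2 + 3)/6 = 12/6 = 2
te_D = (1 + 4·2 + 9)/6 = 18/6 = 3
te_E = (4 + 4·5 + 6)/6 = 30/6 = 5
te_F = (1 + 4·2 + 3)/6 = 12/6 = 2
te_G = (8 + 4·11 + 26)/6 = 78/6 = 13
te_H = (1 + 4·3 + 5)/6 = 18/6 = 3
te_I = (3 + 4·4 + 5)/6 = 24/6 = 4

Forward pass:
ES_A = 0; EF_A = 8
ES_B = 0; EF_B = 14
ES_C = 0; EF_C = 2
ES_D = max(EF_A=8, EF_B=14) = 14; EF_D = 14+3 = 17
ES_E = 8; EF_E = 8+5 = 13
ES_F = 14; EF_F = 14+2 = 16
ES_G = 14; EF_G = 14+13 = 27
ES_H = max(EF_A=8, EF_B=14) = 14; EF_H = 14+3 = 17
ES_I = max(EF_A=8, EF_C=2, EF_D=17, EF_E=13, EF_F=16, EF_G=27, EF_H=17) = 27; EF_I = 27+4 = 31
Expected project duration μ = 31 days. Critical path: B → G → I.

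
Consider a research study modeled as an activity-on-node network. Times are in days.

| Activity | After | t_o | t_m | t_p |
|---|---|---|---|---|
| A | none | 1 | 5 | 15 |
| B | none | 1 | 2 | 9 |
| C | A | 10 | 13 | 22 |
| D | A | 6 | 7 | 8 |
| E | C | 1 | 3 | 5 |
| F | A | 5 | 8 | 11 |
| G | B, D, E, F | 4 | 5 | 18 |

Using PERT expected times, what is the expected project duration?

te_A = (1 + 4·5 + 15)/6 = 36/6 = 6
te_B = (1 + 4·2 + 9)/6 = 18/6 = 3
te_C = (10 + 4·13 + 22)/6 = 84/6 = 14
te_D = (6 + 4·7 + 8)/6 = 42/6 = 7
te_E = (1 + 4·3 + 5)/6 = 18/6 = 3
te_F = (5 + 4·8 + 11)/6 = 48/6 = 8
te_G = (4 + 4·5 + 18)/6 = 42/6 = 7

Forward pass:
ES_A = 0; EF_A = 6
ES_B = 0; EF_B = 3
ES_C = 6; EF_C = 6+14 = 20
ES_D = 6; EF_D = 6+7 = 13
ES_E = 20; EF_E = 20+3 = 23
ES_F = 6; EF_F = 6+8 = 14
ES_G = max(EF_B=3, EF_D=13, EF_E=23, EF_F=14) = 23; EF_G = 23+7 = 30
Expected project duration μ = 30 days. Critical path: A → C → E → G.

30 days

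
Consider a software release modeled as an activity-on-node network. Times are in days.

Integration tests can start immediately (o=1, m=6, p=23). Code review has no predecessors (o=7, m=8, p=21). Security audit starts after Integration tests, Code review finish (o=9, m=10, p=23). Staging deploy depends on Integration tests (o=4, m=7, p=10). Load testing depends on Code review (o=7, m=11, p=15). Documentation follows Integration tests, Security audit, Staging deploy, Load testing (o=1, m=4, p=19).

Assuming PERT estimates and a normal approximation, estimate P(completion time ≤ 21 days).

te_Integration tests = (1 + 4·6 + 23)/6 = 48/6 = 8; σ²_Integration tests = ((23−1)/6)² = 13.444
te_Code review = (7 + 4·8 + 21)/6 = 60/6 = 10; σ²_Code review = ((21−7)/6)² = 5.444
te_Security audit = (9 + 4·10 + 23)/6 = 72/6 = 12; σ²_Security audit = ((23−9)/6)² = 5.444
te_Staging deploy = (4 + 4·7 + 10)/6 = 42/6 = 7; σ²_Staging deploy = ((10−4)/6)² = 1.000
te_Load testing = (7 + 4·11 + 15)/6 = 66/6 = 11; σ²_Load testing = ((15−7)/6)² = 1.778
te_Documentation = (1 + 4·4 + 19)/6 = 36/6 = 6; σ²_Documentation = ((19−1)/6)² = 9.000

Forward pass:
ES_Integration tests = 0; EF_Integration tests = 8
ES_Code review = 0; EF_Code review = 10
ES_Security audit = max(EF_Integration tests=8, EF_Code review=10) = 10; EF_Security audit = 10+12 = 22
ES_Staging deploy = 8; EF_Staging deploy = 8+7 = 15
ES_Load testing = 10; EF_Load testing = 10+11 = 21
ES_Documentation = max(EF_Integration tests=8, EF_Security audit=22, EF_Staging deploy=15, EF_Load testing=21) = 22; EF_Documentation = 22+6 = 28
Expected project duration μ = 28 days. Critical path: Code review → Security audit → Documentation.

Variance along critical path = 5.444 + 5.444 + 9.000 = 19.889; σ = √19.889 = 4.460 days.
Z = (21 − 28) / 4.460 = -1.570
P(T ≤ 21) = Φ(-1.570) ≈ 0.058

0.058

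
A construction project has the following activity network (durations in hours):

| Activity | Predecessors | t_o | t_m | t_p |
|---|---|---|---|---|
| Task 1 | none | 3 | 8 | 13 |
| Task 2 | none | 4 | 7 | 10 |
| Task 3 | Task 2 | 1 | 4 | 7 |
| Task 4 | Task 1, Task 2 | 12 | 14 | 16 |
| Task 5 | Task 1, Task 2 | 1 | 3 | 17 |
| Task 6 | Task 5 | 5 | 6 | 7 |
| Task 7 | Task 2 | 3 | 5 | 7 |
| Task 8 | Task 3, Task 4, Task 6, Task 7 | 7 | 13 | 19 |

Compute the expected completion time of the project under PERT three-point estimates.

te_Task 1 = (3 + 4·8 + 13)/6 = 48/6 = 8
te_Task 2 = (4 + 4·7 + 10)/6 = 42/6 = 7
te_Task 3 = (1 + 4·4 + 7)/6 = 24/6 = 4
te_Task 4 = (12 + 4·14 + 16)/6 = 84/6 = 14
te_Task 5 = (1 + 4·3 + 17)/6 = 30/6 = 5
te_Task 6 = (5 + 4·6 + 7)/6 = 36/6 = 6
te_Task 7 = (3 + 4·5 + 7)/6 = 30/6 = 5
te_Task 8 = (7 + 4·13 + 19)/6 = 78/6 = 13

Forward pass:
ES_Task 1 = 0; EF_Task 1 = 8
ES_Task 2 = 0; EF_Task 2 = 7
ES_Task 3 = 7; EF_Task 3 = 7+4 = 11
ES_Task 4 = max(EF_Task 1=8, EF_Task 2=7) = 8; EF_Task 4 = 8+14 = 22
ES_Task 5 = max(EF_Task 1=8, EF_Task 2=7) = 8; EF_Task 5 = 8+5 = 13
ES_Task 6 = 13; EF_Task 6 = 13+6 = 19
ES_Task 7 = 7; EF_Task 7 = 7+5 = 12
ES_Task 8 = max(EF_Task 3=11, EF_Task 4=22, EF_Task 6=19, EF_Task 7=12) = 22; EF_Task 8 = 22+13 = 35
Expected project duration μ = 35 hours. Critical path: Task 1 → Task 4 → Task 8.

35 hours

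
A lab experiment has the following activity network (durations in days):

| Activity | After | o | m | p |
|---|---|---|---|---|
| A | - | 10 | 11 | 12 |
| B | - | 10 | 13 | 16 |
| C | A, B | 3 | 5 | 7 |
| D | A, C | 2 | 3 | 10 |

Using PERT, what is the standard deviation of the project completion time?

te_A = (10 + 4·11 + 12)/6 = 66/6 = 11; σ²_A = ((12−10)/6)² = 0.111
te_B = (10 + 4·13 + 16)/6 = 78/6 = 13; σ²_B = ((16−10)/6)² = 1.000
te_C = (3 + 4·5 + 7)/6 = 30/6 = 5; σ²_C = ((7−3)/6)² = 0.444
te_D = (2 + 4·3 + 10)/6 = 24/6 = 4; σ²_D = ((10−2)/6)² = 1.778

Forward pass:
ES_A = 0; EF_A = 11
ES_B = 0; EF_B = 13
ES_C = max(EF_A=11, EF_B=13) = 13; EF_C = 13+5 = 18
ES_D = max(EF_A=11, EF_C=18) = 18; EF_D = 18+4 = 22
Expected project duration μ = 22 days. Critical path: B → C → D.

Variance along critical path = 1.000 + 0.444 + 1.778 = 3.222
σ = √3.222 = 1.795 days

1.80 days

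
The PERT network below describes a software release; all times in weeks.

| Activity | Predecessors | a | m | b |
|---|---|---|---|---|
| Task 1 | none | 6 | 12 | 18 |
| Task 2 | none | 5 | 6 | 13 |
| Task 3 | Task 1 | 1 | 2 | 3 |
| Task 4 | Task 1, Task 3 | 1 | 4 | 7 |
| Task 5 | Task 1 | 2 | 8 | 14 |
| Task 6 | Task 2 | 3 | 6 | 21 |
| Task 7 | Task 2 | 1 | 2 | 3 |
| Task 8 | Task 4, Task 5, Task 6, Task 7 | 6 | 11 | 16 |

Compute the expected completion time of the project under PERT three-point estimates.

te_Task 1 = (6 + 4·12 + 18)/6 = 72/6 = 12
te_Task 2 = (5 + 4·6 + 13)/6 = 42/6 = 7
te_Task 3 = (1 + 4·2 + 3)/6 = 12/6 = 2
te_Task 4 = (1 + 4·4 + 7)/6 = 24/6 = 4
te_Task 5 = (2 + 4·8 + 14)/6 = 48/6 = 8
te_Task 6 = (3 + 4·6 + 21)/6 = 48/6 = 8
te_Task 7 = (1 + 4·2 + 3)/6 = 12/6 = 2
te_Task 8 = (6 + 4·11 + 16)/6 = 66/6 = 11

Forward pass:
ES_Task 1 = 0; EF_Task 1 = 12
ES_Task 2 = 0; EF_Task 2 = 7
ES_Task 3 = 12; EF_Task 3 = 12+2 = 14
ES_Task 4 = max(EF_Task 1=12, EF_Task 3=14) = 14; EF_Task 4 = 14+4 = 18
ES_Task 5 = 12; EF_Task 5 = 12+8 = 20
ES_Task 6 = 7; EF_Task 6 = 7+8 = 15
ES_Task 7 = 7; EF_Task 7 = 7+2 = 9
ES_Task 8 = max(EF_Task 4=18, EF_Task 5=20, EF_Task 6=15, EF_Task 7=9) = 20; EF_Task 8 = 20+11 = 31
Expected project duration μ = 31 weeks. Critical path: Task 1 → Task 5 → Task 8.

31 weeks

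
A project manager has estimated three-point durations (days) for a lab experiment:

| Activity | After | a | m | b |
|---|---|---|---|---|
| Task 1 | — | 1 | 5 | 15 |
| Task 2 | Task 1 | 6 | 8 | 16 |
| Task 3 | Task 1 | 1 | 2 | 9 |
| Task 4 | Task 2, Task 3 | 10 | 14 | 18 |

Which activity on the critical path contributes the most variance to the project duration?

te_Task 1 = (1 + 4·5 + 15)/6 = 36/6 = 6; σ²_Task 1 = ((15−1)/6)² = 5.444
te_Task 2 = (6 + 4·8 + 16)/6 = 54/6 = 9; σ²_Task 2 = ((16−6)/6)² = 2.778
te_Task 3 = (1 + 4·2 + 9)/6 = 18/6 = 3; σ²_Task 3 = ((9−1)/6)² = 1.778
te_Task 4 = (10 + 4·14 + 18)/6 = 84/6 = 14; σ²_Task 4 = ((18−10)/6)² = 1.778

Forward pass:
ES_Task 1 = 0; EF_Task 1 = 6
ES_Task 2 = 6; EF_Task 2 = 6+9 = 15
ES_Task 3 = 6; EF_Task 3 = 6+3 = 9
ES_Task 4 = max(EF_Task 2=15, EF_Task 3=9) = 15; EF_Task 4 = 15+14 = 29
Expected project duration μ = 29 days. Critical path: Task 1 → Task 2 → Task 4.

Variances on critical path: σ²_Task 1=5.444, σ²_Task 2=2.778, σ²_Task 4=1.778.
Largest is σ²_Task 1 = 5.444.

Task 1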